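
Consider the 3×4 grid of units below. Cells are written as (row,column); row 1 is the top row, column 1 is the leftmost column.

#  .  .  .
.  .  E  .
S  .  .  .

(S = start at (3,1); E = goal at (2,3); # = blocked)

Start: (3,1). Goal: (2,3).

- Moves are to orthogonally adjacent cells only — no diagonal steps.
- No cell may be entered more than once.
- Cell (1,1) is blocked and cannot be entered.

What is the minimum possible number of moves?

3

The Manhattan distance from (3,1) to (2,3) is |3−2| + |1−3| = 3, so at least 3 moves are needed.
A route of 3 moves achieves this: (3,1) → (2,1) → (2,2) → (2,3).
Since 3 matches the lower bound, it is optimal.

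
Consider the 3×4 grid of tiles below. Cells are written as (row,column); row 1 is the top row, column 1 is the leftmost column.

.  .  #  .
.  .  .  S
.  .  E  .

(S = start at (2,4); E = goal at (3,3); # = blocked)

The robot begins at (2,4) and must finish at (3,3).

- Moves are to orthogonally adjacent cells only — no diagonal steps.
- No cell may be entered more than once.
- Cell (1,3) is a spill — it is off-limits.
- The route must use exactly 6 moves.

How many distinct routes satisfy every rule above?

1

Need simple routes of exactly 6 moves from (2,4) to (3,3) (Manhattan distance 2, so 2 moves are spent on a detour and 2 undoing it).
Enumerating: (2,4) (2,3) (2,2) (2,1) (3,1) (3,2) (3,3).
That gives 1 route.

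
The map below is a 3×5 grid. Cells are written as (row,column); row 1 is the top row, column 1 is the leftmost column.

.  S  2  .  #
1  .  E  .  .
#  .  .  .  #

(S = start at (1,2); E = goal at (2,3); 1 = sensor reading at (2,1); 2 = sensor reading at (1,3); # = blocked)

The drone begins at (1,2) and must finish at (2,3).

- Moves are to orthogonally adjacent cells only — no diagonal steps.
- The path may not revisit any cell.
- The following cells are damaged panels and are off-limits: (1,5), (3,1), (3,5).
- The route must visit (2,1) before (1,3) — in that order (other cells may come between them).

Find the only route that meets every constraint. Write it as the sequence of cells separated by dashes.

The waypoints must appear in the order (2,1), (1,3), with no cell reused.
Route from (1,2): left 1 to (1,1), down 1 to (2,1), right 1 to (2,2), down 1 to (3,2), right 2 to (3,4), up 2 to (1,4), left 1 to (1,3), down 1 to (2,3) — 10 moves in all.
Check: order respected (1 at step 2, 2 at step 9).

(1,2) - (1,1) - (2,1) - (2,2) - (3,2) - (3,3) - (3,4) - (2,4) - (1,4) - (1,3) - (2,3)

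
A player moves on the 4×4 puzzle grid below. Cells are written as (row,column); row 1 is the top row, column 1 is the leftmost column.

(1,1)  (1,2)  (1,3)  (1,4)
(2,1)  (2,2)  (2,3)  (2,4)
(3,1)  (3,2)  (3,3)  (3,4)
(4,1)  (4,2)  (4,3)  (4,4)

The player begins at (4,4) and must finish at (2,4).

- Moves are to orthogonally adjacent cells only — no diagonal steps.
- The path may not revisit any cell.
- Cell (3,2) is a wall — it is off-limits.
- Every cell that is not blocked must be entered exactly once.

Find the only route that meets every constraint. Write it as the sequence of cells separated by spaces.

Need to visit all 15 open cells exactly once, starting at (4,4) and ending at (2,4).
Cell (1,1) has only two open neighbours ((2,1) and (1,2)), so the path must pass straight through it: one of those is the cell it's entered from and the other is where it exits.
Route from (4,4): up 1 to (3,4), left 1 to (3,3), down 1 to (4,3), left 2 to (4,1), up 3 to (1,1), right 1 to (1,2), down 1 to (2,2), right 1 to (2,3), up 1 to (1,3), right 1 to (1,4), down 1 to (2,4) — 14 moves in all.
Check: all 15 open cells covered.

(4,4) (3,4) (3,3) (4,3) (4,2) (4,1) (3,1) (2,1) (1,1) (1,2) (2,2) (2,3) (1,3) (1,4) (2,4)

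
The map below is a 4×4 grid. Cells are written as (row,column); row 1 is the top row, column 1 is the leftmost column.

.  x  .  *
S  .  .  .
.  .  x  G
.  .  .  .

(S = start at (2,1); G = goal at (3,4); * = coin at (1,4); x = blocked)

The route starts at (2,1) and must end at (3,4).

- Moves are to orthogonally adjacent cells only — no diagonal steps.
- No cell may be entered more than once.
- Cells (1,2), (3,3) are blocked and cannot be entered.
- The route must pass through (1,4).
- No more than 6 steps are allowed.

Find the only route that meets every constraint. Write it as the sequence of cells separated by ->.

(2,1) -> (2,2) -> (2,3) -> (1,3) -> (1,4) -> (2,4) -> (3,4)

Any route must reach (1,4) and still end at (3,4) within 6 moves, so the order of the required stops is forced.
Route from (2,1): right 2 to (2,3), up 1 to (1,3), right 1 to (1,4), down 2 to (3,4) — 6 moves in all.
Check: all required cells visited; 6 ≤ 6 moves.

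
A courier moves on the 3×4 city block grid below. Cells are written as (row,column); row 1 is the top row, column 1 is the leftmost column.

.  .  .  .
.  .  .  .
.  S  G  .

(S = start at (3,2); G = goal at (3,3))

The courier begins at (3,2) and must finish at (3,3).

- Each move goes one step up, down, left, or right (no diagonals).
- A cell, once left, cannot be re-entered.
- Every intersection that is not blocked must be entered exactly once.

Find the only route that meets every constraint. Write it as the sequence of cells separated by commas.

Need to visit all 12 open cells exactly once, starting at (3,2) and ending at (3,3).
Cell (1,4) has only two open neighbours ((2,4) and (1,3)), so the path must pass straight through it: one of those is the cell it's entered from and the other is where it exits.
Route from (3,2): left to (3,1), 2× up (reaching (1,1)), right to (1,2), down to (2,2), right to (2,3), up to (1,3), right to (1,4), 2× down (reaching (3,4)), left to (3,3) — 11 moves in all.
Check: all 12 open cells covered.

(3,2), (3,1), (2,1), (1,1), (1,2), (2,2), (2,3), (1,3), (1,4), (2,4), (3,4), (3,3)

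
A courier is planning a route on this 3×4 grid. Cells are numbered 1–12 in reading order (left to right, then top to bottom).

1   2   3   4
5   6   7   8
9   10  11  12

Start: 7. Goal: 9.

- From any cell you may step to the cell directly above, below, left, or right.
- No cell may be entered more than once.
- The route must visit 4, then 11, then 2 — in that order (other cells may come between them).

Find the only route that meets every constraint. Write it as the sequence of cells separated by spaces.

7 3 4 8 12 11 10 6 2 1 5 9

The waypoints must appear in the order 4, 11, 2, with no cell reused.
Route from 7: up 1 to 3, right 1 to 4, down 2 to 12, left 2 to 10, up 2 to 2, left 1 to 1, down 2 to 9 — 11 moves in all.
Check: order respected (4 at step 2, 11 at step 5, 2 at step 8).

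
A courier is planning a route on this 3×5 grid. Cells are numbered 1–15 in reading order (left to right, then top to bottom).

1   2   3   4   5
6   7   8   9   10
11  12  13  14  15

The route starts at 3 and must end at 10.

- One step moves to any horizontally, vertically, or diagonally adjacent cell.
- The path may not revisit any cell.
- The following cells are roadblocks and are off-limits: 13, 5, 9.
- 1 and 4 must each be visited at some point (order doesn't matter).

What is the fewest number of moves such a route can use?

6

Any route passes through 1 and 4 in some order between 3 and 10. Summing Chebyshev distances along each leg and taking the cheapest ordering (3 → 1 → 4 → 10) gives a lower bound of 2 + 3 + 1 = 6 moves.
A route of 6 moves achieves this: 3 → 2 → 1 → 7 → 8 → 4 → 10.
Since 6 matches the lower bound, it is optimal.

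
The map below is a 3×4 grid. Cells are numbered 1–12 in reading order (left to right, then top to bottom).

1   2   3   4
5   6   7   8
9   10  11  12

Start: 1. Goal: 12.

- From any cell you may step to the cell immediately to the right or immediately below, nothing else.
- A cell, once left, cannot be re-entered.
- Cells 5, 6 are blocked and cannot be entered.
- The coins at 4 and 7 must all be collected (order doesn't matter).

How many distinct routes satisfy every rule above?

0

A right/down-only route from 1 to 12 makes exactly 2 down-moves and 3 right-moves in some order.
With no other constraints that would be C(5,2) = 10 routes.
7 is below but to the left of 4: going 4 → 7 would need a leftward move and 7 → 4 an upward move, so no right/down-only route can visit both required cells.
No route satisfies every constraint, so the count is 0.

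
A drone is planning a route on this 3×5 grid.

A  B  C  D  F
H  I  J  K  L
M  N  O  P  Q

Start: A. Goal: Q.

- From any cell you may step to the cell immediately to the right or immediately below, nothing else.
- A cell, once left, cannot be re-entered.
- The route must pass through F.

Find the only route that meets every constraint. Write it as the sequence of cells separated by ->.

Moves only go right or down, so the column and row indices never decrease.
Route from A: 4× right (reaching F), 2× down (reaching Q) — 6 moves in all.
Check: all required cells visited.

A -> B -> C -> D -> F -> L -> Q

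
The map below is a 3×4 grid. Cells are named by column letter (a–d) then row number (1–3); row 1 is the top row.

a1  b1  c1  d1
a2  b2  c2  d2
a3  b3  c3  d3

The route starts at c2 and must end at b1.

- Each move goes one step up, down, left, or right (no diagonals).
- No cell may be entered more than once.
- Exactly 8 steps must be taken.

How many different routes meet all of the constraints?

Need simple routes of exactly 8 moves from c2 to b1 (Manhattan distance 2, so 3 moves are spent on a detour and 3 undoing it).
Enumerating: c2 c1 d1 d2 d3 c3 b3 b2 b1 | c2 b2 b3 c3 d3 d2 d1 c1 b1 | c2 d2 d3 c3 b3 b2 a2 a1 b1 | c2 d2 d3 c3 b3 a3 a2 a1 b1 | c2 d2 d3 c3 b3 a3 a2 b2 b1.
That gives 5 routes.

5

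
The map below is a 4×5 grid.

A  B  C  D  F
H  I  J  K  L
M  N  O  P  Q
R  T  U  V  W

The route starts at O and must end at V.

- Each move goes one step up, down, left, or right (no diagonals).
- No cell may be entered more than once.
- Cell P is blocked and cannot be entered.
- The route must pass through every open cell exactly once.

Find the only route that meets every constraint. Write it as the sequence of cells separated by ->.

Need to visit all 19 open cells exactly once, starting at O and ending at V.
Cell Q has only two open neighbours (L and W), so the path must pass straight through it: one of those is the cell it's entered from and the other is where it exits.
Route from O: down 1 to U, left 2 to R, up 1 to M, right 1 to N, up 1 to I, left 1 to H, up 1 to A, right 2 to C, down 1 to J, right 1 to K, up 1 to D, right 1 to F, down 3 to W, left 1 to V — 18 moves in all.
Check: all 19 open cells covered.

O -> U -> T -> R -> M -> N -> I -> H -> A -> B -> C -> J -> K -> D -> F -> L -> Q -> W -> V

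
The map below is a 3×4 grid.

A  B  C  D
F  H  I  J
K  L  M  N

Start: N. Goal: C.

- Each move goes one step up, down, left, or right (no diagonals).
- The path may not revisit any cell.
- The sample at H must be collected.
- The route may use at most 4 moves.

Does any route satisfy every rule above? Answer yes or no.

no

Even ignoring the no-revisit rule, getting from N to C via H needs at least 3 + 2 = 5 moves (Manhattan distance per leg), which exceeds the 4-move limit.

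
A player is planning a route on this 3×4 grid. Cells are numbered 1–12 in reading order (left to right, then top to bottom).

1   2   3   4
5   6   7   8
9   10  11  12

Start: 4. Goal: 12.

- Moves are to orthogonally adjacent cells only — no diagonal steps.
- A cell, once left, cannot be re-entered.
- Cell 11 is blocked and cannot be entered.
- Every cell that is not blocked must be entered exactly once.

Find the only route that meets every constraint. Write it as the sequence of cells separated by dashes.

Need to visit all 11 open cells exactly once, starting at 4 and ending at 12.
Cell 1 has only two open neighbours (5 and 2), so the path must pass straight through it: one of those is the cell it's entered from and the other is where it exits.
Route from 4: 3× left (reaching 1), 2× down (reaching 9), right to 10, up to 6, 2× right (reaching 8), down to 12 — 10 moves in all.
Check: all 11 open cells covered.

4 - 3 - 2 - 1 - 5 - 9 - 10 - 6 - 7 - 8 - 12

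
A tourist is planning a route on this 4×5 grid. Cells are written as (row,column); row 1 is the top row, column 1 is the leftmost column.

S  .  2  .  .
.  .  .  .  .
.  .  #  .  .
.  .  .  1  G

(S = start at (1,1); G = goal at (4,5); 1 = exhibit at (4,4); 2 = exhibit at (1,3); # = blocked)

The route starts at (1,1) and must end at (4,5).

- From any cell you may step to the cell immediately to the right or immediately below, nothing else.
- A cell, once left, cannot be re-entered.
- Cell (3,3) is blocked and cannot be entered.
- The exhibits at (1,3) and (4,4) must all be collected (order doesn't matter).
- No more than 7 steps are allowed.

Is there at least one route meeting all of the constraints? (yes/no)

yes

One route that works: (1,1) → (1,2) → (1,3) → (2,3) → (2,4) → (3,4) → (4,4) → (4,5).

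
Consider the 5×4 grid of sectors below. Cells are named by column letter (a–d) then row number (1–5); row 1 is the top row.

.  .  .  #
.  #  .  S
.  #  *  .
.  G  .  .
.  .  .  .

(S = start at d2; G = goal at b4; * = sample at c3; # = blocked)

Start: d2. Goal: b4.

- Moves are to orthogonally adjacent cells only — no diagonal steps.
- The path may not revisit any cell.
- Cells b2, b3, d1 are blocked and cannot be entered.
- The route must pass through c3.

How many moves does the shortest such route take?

Any route passes through c3 somewhere between d2 and b4. Summing Manhattan distances along the two legs (d2 → c3 → b4) gives a lower bound of 2 + 2 = 4 moves.
A route of 4 moves achieves this: d2 → d3 → c3 → c4 → b4.
Since 4 matches the lower bound, it is optimal.

4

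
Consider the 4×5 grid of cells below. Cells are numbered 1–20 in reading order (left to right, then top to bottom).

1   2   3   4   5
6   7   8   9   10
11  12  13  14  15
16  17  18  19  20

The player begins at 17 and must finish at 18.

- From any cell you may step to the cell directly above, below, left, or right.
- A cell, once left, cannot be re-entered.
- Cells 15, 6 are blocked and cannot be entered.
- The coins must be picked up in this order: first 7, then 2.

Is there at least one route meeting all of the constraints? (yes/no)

yes

One route that works: 17 → 12 → 7 → 2 → 3 → 8 → 13 → 18.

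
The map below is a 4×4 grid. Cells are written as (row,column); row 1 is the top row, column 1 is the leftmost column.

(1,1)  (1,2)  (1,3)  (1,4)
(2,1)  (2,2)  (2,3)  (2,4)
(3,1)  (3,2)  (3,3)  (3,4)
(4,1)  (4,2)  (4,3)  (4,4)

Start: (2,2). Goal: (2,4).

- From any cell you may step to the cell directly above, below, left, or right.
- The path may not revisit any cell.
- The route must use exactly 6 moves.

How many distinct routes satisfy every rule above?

11

Need simple routes of exactly 6 moves from (2,2) to (2,4) (Manhattan distance 2, so 2 moves are spent on a detour and 2 undoing it).
Branch systematically from the start, pruning whenever the remaining move budget drops below the Manhattan distance to (2,4) or differs from it in parity. Grouping the completions by first move — via (1,2): 1; via (3,2): 5; via (2,1): 4; via (2,3): 1 — and summing: 1 + 5 + 4 + 1 = 11.
That gives 11 routes.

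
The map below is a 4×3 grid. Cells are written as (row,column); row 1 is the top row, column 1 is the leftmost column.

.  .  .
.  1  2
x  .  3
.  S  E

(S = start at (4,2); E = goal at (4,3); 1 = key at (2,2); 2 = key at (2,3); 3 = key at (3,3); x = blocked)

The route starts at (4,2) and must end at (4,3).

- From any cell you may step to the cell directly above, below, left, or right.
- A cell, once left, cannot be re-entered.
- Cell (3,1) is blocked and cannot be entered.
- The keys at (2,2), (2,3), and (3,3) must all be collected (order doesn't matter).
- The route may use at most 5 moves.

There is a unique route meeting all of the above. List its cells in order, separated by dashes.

The budget equals the shortest possible length, so every move has to be on a shortest route through the required cells.
Route from (4,2): 2× up (reaching (2,2)), right to (2,3), 2× down (reaching (4,3)) — 5 moves in all.
Check: all required cells visited; 5 ≤ 5 moves.

(4,2) - (3,2) - (2,2) - (2,3) - (3,3) - (4,3)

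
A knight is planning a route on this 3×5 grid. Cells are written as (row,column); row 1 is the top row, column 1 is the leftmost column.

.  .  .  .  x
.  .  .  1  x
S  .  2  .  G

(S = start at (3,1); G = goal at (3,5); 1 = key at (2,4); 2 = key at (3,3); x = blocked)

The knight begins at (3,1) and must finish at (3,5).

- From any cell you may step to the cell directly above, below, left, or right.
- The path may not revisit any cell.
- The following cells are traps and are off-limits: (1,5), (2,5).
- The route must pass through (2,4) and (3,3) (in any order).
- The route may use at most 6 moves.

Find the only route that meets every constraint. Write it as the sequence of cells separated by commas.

The 6-move cap with required stops at (2,4), (3,3) leaves no slack for detours.
Route from (3,1): right 2 to (3,3), up 1 to (2,3), right 1 to (2,4), down 1 to (3,4), right 1 to (3,5) — 6 moves in all.
Check: all required cells visited; 6 ≤ 6 moves.

(3,1), (3,2), (3,3), (2,3), (2,4), (3,4), (3,5)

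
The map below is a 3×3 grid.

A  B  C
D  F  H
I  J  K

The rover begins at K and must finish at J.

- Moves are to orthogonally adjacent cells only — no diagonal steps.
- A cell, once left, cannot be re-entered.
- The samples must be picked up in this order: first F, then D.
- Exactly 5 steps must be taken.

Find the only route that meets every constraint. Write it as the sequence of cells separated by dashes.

The waypoints must appear in the order F, D, with no cell reused.
Route from K: up to H, 2× left (reaching D), down to I, right to J — 5 moves in all.
Check: order respected (F at step 2, D at step 3); 5 moves as required.

K - H - F - D - I - J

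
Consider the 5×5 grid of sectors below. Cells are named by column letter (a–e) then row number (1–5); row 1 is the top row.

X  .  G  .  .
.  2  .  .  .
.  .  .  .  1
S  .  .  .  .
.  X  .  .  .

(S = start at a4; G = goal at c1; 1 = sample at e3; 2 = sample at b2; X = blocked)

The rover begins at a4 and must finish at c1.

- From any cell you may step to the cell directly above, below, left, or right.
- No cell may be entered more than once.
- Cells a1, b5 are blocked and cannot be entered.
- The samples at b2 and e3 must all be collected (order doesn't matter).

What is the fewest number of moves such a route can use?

Any route passes through b2 and e3 in some order between a4 and c1. Summing Manhattan distances along each leg and taking the cheapest ordering (a4 → e3 → b2 → c1) gives a lower bound of 5 + 4 + 2 = 11 moves.
A route of 11 moves achieves this: a4 → a3 → a2 → b2 → b3 → c3 → d3 → e3 → e2 → e1 → d1 → c1.
Since 11 matches the lower bound, it is optimal.

11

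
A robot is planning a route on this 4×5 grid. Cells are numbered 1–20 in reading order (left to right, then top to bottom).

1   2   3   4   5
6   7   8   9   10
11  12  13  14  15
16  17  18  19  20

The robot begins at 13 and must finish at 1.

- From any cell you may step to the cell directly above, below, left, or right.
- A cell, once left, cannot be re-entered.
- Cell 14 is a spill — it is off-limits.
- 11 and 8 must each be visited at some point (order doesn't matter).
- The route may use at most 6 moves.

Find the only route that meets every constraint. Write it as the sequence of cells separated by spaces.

13 8 7 12 11 6 1

The budget equals the shortest possible length, so every move has to be on a shortest route through the required cells.
Route from 13: up to 8, left to 7, down to 12, left to 11, 2× up (reaching 1) — 6 moves in all.
Check: all required cells visited; 6 ≤ 6 moves.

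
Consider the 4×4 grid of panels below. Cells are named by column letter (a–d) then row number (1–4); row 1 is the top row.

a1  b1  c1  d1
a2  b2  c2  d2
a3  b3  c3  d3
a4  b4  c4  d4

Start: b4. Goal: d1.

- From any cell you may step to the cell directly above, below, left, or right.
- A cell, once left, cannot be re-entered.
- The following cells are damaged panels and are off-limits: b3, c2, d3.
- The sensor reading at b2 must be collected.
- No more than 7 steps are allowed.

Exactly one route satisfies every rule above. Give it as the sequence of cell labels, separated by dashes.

b4 - a4 - a3 - a2 - b2 - b1 - c1 - d1

The 7-move cap with required stops at b2 leaves no slack for detours.
Route from b4: left 1 to a4, up 2 to a2, right 1 to b2, up 1 to b1, right 2 to d1 — 7 moves in all.
Check: all required cells visited; 7 ≤ 7 moves.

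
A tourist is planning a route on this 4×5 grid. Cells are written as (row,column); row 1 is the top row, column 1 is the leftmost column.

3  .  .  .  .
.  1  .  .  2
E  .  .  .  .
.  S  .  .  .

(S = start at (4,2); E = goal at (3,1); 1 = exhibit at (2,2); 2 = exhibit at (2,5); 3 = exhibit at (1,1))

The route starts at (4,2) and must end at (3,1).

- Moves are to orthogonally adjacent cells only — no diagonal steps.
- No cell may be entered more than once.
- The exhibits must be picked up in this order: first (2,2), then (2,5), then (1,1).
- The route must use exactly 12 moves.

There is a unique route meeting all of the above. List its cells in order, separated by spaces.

(4,2) (3,2) (2,2) (2,3) (2,4) (2,5) (1,5) (1,4) (1,3) (1,2) (1,1) (2,1) (3,1)

The waypoints must appear in the order (2,2), (2,5), (1,1), with no cell reused.
Route from (4,2): up 2 to (2,2), right 3 to (2,5), up 1 to (1,5), left 4 to (1,1), down 2 to (3,1) — 12 moves in all.
Check: order respected (1 at step 2, 2 at step 5, 3 at step 10); 12 moves as required.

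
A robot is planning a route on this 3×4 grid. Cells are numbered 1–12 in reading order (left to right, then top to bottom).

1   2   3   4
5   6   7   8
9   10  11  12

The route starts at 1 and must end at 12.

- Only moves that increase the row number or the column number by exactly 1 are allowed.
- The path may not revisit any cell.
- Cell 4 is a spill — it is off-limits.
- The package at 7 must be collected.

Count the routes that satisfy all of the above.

6

A right/down-only route from 1 to 12 makes exactly 2 down-moves and 3 right-moves in some order.
With no other constraints that would be C(5,2) = 10 routes.
Split at 7 and multiply the segment counts (each segment already excludes blocked cells): 1→7: 3; 7→12: 2; product = 6.
That gives 6 routes.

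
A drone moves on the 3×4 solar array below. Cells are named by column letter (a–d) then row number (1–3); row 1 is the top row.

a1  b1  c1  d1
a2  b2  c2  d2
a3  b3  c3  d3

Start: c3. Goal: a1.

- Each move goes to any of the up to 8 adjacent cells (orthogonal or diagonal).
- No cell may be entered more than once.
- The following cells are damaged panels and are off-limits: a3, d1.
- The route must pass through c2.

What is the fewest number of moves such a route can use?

3

Any route passes through c2 somewhere between c3 and a1. Summing Chebyshev distances along the two legs (c3 → c2 → a1) gives a lower bound of 1 + 2 = 3 moves.
A route of 3 moves achieves this: c3 → c2 → b1 → a1.
Since 3 matches the lower bound, it is optimal.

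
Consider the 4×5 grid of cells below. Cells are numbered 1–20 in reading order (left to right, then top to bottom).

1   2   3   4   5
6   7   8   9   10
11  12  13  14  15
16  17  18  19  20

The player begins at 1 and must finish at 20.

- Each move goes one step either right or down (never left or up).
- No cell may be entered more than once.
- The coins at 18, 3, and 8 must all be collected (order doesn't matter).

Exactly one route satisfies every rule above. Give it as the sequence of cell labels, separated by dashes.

1 - 2 - 3 - 8 - 13 - 18 - 19 - 20

Moves only go right or down, so the column and row indices never decrease.
Route from 1: 2× right (reaching 3), 3× down (reaching 18), 2× right (reaching 20) — 7 moves in all.
Check: all required cells visited.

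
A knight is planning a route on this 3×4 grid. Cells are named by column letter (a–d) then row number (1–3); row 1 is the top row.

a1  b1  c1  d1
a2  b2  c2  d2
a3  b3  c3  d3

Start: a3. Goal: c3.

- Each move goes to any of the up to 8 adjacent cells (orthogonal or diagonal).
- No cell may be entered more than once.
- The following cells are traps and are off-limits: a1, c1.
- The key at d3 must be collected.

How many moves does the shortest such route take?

4

Any route passes through d3 somewhere between a3 and c3. Summing Chebyshev distances along the two legs (a3 → d3 → c3) gives a lower bound of 3 + 1 = 4 moves.
A route of 4 moves achieves this: a3 → b2 → c2 → d3 → c3.
Since 4 matches the lower bound, it is optimal.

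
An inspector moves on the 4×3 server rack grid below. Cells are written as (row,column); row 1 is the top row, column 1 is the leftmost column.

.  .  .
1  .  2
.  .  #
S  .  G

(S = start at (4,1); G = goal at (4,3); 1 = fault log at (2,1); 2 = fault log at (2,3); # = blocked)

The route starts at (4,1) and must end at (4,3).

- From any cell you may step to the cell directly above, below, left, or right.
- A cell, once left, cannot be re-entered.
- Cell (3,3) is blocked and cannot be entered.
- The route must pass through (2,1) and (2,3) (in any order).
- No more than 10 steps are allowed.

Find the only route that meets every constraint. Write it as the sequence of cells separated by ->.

The budget equals the shortest possible length, so every move has to be on a shortest route through the required cells.
Route from (4,1): 3× up (reaching (1,1)), 2× right (reaching (1,3)), down to (2,3), left to (2,2), 2× down (reaching (4,2)), right to (4,3) — 10 moves in all.
Check: all required cells visited; 10 ≤ 10 moves.

(4,1) -> (3,1) -> (2,1) -> (1,1) -> (1,2) -> (1,3) -> (2,3) -> (2,2) -> (3,2) -> (4,2) -> (4,3)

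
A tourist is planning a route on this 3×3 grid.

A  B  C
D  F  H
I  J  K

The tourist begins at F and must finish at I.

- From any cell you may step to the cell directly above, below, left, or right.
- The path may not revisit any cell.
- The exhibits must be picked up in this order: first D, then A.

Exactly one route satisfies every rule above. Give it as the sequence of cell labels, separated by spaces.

The waypoints must appear in the order D, A, with no cell reused.
Route from F: left 1 to D, up 1 to A, right 2 to C, down 2 to K, left 2 to I — 8 moves in all.
Check: order respected (D at step 1, A at step 2).

F D A B C H K J I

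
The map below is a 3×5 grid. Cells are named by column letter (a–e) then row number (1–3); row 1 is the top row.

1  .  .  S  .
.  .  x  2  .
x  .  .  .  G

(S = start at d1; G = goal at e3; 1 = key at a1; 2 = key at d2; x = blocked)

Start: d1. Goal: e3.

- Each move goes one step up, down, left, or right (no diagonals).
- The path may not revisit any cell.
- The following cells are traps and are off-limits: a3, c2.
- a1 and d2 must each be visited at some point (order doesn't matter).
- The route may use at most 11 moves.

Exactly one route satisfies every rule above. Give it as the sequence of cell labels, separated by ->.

Any route must reach a1 and d2 and still end at e3 within 11 moves, so the order of the required stops is forced.
Route from d1: 3× left (reaching a1), down to a2, right to b2, down to b3, 2× right (reaching d3), up to d2, right to e2, down to e3 — 11 moves in all.
Check: all required cells visited; 11 ≤ 11 moves.

d1 -> c1 -> b1 -> a1 -> a2 -> b2 -> b3 -> c3 -> d3 -> d2 -> e2 -> e3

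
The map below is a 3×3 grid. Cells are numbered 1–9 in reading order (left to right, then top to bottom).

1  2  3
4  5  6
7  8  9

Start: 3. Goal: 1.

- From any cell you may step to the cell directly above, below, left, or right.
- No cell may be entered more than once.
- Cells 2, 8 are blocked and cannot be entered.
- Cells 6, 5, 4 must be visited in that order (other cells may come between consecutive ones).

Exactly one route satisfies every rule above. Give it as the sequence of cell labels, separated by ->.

3 -> 6 -> 5 -> 4 -> 1

The waypoints must appear in the order 6, 5, 4, with no cell reused.
Route from 3: down to 6, 2× left (reaching 4), up to 1 — 4 moves in all.
Check: order respected (6 at step 1, 5 at step 2, 4 at step 3).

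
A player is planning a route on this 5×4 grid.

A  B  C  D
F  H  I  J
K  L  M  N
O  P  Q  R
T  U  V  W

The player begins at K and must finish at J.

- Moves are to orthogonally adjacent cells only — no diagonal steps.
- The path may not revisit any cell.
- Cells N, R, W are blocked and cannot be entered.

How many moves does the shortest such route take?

4

The Manhattan distance from K to J is |3−2| + |1−4| = 4, so at least 4 moves are needed.
A route of 4 moves achieves this: K → F → H → I → J.
Since 4 matches the lower bound, it is optimal.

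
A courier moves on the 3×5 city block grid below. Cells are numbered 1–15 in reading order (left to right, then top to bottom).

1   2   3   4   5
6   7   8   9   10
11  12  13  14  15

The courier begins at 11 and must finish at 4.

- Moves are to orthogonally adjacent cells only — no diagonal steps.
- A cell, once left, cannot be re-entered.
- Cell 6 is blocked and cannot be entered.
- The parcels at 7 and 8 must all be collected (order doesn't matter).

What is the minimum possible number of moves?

Any route passes through 7 and 8 in some order between 11 and 4. Summing Manhattan distances along each leg and taking the cheapest ordering (11 → 7 → 8 → 4) gives a lower bound of 2 + 1 + 2 = 5 moves.
A route of 5 moves achieves this: 11 → 12 → 7 → 8 → 3 → 4.
Since 5 matches the lower bound, it is optimal.

5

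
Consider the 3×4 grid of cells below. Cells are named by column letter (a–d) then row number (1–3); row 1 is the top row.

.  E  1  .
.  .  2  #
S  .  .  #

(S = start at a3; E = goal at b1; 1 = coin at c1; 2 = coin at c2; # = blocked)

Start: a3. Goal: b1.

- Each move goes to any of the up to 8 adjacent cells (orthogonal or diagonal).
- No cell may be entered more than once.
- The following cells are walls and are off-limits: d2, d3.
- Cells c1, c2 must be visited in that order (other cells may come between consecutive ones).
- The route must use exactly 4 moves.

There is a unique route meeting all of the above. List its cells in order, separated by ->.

The waypoints must appear in the order c1, c2, with no cell reused.
Route from a3: 2× up-right (reaching c1), down to c2, up-left to b1 — 4 moves in all.
Check: order respected (1 at step 2, 2 at step 3); 4 moves as required.

a3 -> b2 -> c1 -> c2 -> b1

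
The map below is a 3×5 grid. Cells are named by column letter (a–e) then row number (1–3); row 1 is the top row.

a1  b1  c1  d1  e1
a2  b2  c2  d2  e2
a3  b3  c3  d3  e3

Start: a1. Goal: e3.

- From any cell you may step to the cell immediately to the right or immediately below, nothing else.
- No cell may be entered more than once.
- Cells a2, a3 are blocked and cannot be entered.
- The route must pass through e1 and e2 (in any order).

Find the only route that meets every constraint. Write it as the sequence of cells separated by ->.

a1 -> b1 -> c1 -> d1 -> e1 -> e2 -> e3

Moves only go right or down, so the column and row indices never decrease.
Route from a1: right 4 to e1, down 2 to e3 — 6 moves in all.
Check: all required cells visited.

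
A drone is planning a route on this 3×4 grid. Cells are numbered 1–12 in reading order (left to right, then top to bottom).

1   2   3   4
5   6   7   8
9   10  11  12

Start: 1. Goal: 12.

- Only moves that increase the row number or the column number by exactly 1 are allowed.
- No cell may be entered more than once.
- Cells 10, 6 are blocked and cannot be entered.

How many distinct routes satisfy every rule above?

A right/down-only route from 1 to 12 makes exactly 2 down-moves and 3 right-moves in some order.
With no other constraints that would be C(5,2) = 10 routes.
Subtract routes through each blocked cell (inclusion–exclusion for overlaps): − through 6: 6 − through 10: 3 + through 6&10: 2 → 3.
That gives 3 routes.

3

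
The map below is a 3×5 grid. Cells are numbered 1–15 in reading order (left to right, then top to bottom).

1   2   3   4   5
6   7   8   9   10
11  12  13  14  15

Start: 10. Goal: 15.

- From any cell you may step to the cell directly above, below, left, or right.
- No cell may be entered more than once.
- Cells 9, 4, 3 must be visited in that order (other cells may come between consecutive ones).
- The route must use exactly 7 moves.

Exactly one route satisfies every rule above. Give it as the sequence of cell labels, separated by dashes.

The waypoints must appear in the order 9, 4, 3, with no cell reused.
Route from 10: left 1 to 9, up 1 to 4, left 1 to 3, down 2 to 13, right 2 to 15 — 7 moves in all.
Check: order respected (9 at step 1, 4 at step 2, 3 at step 3); 7 moves as required.

10 - 9 - 4 - 3 - 8 - 13 - 14 - 15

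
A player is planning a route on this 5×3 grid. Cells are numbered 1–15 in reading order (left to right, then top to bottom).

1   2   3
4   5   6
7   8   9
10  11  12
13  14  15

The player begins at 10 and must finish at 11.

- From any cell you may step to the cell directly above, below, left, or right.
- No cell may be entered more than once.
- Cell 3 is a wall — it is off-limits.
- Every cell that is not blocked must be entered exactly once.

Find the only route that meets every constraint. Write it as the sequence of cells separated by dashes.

10 - 13 - 14 - 15 - 12 - 9 - 6 - 5 - 2 - 1 - 4 - 7 - 8 - 11

Need to visit all 14 open cells exactly once, starting at 10 and ending at 11.
Route from 10: down 1 to 13, right 2 to 15, up 3 to 6, left 1 to 5, up 1 to 2, left 1 to 1, down 2 to 7, right 1 to 8, down 1 to 11 — 13 moves in all.
Check: all 14 open cells covered.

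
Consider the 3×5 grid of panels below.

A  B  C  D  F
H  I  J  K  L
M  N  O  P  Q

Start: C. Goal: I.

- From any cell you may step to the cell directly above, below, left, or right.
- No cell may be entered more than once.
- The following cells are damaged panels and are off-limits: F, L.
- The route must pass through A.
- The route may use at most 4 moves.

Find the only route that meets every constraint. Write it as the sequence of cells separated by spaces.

C B A H I

The budget equals the shortest possible length, so every move has to be on a shortest route through the required cells.
Route from C: 2× left (reaching A), down to H, right to I — 4 moves in all.
Check: all required cells visited; 4 ≤ 4 moves.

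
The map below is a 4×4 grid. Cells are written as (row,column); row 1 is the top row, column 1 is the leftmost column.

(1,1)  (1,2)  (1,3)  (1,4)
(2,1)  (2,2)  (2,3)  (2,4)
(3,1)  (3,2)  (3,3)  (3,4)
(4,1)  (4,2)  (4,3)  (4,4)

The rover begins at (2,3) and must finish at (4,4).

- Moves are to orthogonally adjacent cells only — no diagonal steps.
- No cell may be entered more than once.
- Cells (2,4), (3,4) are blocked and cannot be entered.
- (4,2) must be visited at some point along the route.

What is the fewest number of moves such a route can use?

Any route passes through (4,2) somewhere between (2,3) and (4,4). Summing Manhattan distances along the two legs ((2,3) → (4,2) → (4,4)) gives a lower bound of 3 + 2 = 5 moves.
A route of 5 moves achieves this: (2,3) → (3,3) → (3,2) → (4,2) → (4,3) → (4,4).
Since 5 matches the lower bound, it is optimal.

5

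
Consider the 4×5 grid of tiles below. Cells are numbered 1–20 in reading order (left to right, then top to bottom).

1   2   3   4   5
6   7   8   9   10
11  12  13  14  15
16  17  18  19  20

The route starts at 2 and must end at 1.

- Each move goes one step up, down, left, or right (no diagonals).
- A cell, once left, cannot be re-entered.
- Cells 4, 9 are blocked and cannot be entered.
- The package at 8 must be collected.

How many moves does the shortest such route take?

5

Any route passes through 8 somewhere between 2 and 1. Summing Manhattan distances along the two legs (2 → 8 → 1) gives a lower bound of 2 + 3 = 5 moves.
A route of 5 moves achieves this: 2 → 3 → 8 → 7 → 6 → 1.
Since 5 matches the lower bound, it is optimal.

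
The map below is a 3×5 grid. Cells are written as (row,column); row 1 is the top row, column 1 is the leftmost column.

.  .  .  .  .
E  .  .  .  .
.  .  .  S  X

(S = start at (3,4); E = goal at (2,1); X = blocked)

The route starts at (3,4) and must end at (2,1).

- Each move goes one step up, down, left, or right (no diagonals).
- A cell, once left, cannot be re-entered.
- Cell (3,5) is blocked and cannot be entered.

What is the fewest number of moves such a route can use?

The Manhattan distance from (3,4) to (2,1) is |3−2| + |4−1| = 4, so at least 4 moves are needed.
A route of 4 moves achieves this: (3,4) → (2,4) → (2,3) → (2,2) → (2,1).
Since 4 matches the lower bound, it is optimal.

4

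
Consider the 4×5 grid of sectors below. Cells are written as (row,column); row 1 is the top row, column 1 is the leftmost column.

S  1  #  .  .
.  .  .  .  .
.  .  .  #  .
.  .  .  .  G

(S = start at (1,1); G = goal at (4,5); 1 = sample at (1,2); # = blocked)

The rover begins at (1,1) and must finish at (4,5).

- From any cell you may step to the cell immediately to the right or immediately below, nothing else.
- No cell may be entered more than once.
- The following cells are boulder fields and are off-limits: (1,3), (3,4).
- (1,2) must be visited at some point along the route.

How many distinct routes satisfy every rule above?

A right/down-only route from (1,1) to (4,5) makes exactly 3 down-moves and 4 right-moves in some order.
With no other constraints that would be C(7,3) = 35 routes.
Split at (1,2) and multiply the segment counts (each segment already excludes blocked cells): (1,1)→(1,2): 1; (1,2)→(4,5): 4; product = 4.
That gives 4 routes.

4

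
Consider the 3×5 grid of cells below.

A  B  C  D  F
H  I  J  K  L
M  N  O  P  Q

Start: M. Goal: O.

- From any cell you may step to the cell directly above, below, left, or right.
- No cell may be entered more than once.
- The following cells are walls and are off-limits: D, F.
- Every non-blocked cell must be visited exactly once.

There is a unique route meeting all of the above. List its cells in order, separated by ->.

Need to visit all 13 open cells exactly once, starting at M and ending at O.
Cell L has only two open neighbours (Q and K), so the path must pass straight through it: one of those is the cell it's entered from and the other is where it exits.
Route from M: right 1 to N, up 1 to I, left 1 to H, up 1 to A, right 2 to C, down 1 to J, right 2 to L, down 1 to Q, left 2 to O — 12 moves in all.
Check: all 13 open cells covered.

M -> N -> I -> H -> A -> B -> C -> J -> K -> L -> Q -> P -> O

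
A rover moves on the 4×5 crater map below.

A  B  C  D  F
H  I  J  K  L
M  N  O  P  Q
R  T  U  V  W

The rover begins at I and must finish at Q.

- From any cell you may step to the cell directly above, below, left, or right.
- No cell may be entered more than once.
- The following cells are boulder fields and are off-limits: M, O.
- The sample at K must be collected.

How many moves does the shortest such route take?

4

Any route passes through K somewhere between I and Q. Summing Manhattan distances along the two legs (I → K → Q) gives a lower bound of 2 + 2 = 4 moves.
A route of 4 moves achieves this: I → J → K → P → Q.
Since 4 matches the lower bound, it is optimal.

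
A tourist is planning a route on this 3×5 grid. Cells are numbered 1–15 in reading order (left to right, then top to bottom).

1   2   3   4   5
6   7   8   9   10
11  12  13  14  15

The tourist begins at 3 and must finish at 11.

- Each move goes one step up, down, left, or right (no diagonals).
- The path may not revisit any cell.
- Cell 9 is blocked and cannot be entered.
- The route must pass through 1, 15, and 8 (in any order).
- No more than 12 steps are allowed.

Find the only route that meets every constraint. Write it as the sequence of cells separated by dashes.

3 - 4 - 5 - 10 - 15 - 14 - 13 - 8 - 7 - 2 - 1 - 6 - 11

The budget equals the shortest possible length, so every move has to be on a shortest route through the required cells.
Route from 3: right 2 to 5, down 2 to 15, left 2 to 13, up 1 to 8, left 1 to 7, up 1 to 2, left 1 to 1, down 2 to 11 — 12 moves in all.
Check: all required cells visited; 12 ≤ 12 moves.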